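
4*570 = 2280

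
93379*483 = 45102057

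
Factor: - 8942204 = - 2^2*17^1*107^1*1229^1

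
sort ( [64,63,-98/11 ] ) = [-98/11,63,64 ] 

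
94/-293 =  - 1+199/293 = - 0.32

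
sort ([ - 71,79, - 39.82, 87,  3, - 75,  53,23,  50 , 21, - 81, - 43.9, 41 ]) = [ - 81, - 75, - 71, - 43.9 ,  -  39.82,3, 21,23 , 41,50, 53, 79,87 ]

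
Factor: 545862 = 2^1*3^1 * 90977^1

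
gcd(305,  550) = 5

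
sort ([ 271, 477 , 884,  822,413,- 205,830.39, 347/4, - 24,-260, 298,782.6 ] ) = [ - 260,-205,-24,347/4, 271,298 , 413, 477,782.6, 822,830.39,884]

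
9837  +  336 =10173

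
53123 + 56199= 109322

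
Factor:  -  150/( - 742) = 75/371 =3^1*5^2* 7^(-1) *53^(  -  1)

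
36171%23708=12463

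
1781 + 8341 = 10122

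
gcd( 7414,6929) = 1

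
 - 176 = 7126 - 7302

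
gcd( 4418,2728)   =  2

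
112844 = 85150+27694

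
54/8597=54/8597 = 0.01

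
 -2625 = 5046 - 7671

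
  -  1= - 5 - -4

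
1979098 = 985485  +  993613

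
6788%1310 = 238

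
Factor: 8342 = 2^1*43^1*97^1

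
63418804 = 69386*914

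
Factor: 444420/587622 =90/119 = 2^1*3^2 *5^1 *7^( - 1)*17^(  -  1)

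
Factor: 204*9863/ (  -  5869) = - 2^2*3^1*7^1*17^1*1409^1*5869^( - 1 ) = - 2012052/5869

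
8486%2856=2774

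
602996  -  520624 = 82372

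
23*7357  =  169211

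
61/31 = 1+30/31 = 1.97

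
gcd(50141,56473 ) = 1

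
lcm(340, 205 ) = 13940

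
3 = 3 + 0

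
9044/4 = 2261 = 2261.00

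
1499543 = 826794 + 672749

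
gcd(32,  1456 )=16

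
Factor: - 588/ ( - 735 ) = 2^2*5^( - 1 )=   4/5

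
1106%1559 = 1106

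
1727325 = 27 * 63975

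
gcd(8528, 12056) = 8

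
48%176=48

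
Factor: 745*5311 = 3956695=5^1* 47^1 *113^1*149^1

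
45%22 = 1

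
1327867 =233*5699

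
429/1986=143/662=0.22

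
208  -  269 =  - 61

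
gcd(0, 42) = 42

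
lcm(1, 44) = 44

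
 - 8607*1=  - 8607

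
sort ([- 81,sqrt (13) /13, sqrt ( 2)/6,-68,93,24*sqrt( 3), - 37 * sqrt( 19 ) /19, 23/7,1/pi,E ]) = [-81,-68, - 37*sqrt(19)/19, sqrt( 2)/6, sqrt( 13) /13, 1/pi,E,23/7, 24*sqrt( 3), 93 ]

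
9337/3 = 9337/3= 3112.33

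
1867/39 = 47 + 34/39 = 47.87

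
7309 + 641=7950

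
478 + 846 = 1324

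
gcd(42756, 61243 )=7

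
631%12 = 7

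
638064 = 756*844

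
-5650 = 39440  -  45090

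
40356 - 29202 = 11154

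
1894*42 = 79548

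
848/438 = 424/219 = 1.94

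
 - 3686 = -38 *97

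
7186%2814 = 1558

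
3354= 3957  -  603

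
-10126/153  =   - 67 + 125/153 =- 66.18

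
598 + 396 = 994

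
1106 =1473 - 367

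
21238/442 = 10619/221 = 48.05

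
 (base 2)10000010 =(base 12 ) aa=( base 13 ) a0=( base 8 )202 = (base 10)130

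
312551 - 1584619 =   -  1272068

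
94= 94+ 0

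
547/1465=547/1465 = 0.37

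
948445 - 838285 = 110160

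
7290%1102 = 678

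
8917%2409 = 1690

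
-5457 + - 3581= - 9038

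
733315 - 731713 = 1602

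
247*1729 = 427063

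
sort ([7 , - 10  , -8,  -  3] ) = [ - 10, - 8, - 3,7 ]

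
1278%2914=1278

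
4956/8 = 619 +1/2= 619.50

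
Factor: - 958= - 2^1*479^1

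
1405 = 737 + 668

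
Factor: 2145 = 3^1*5^1*11^1*13^1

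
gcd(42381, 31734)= 9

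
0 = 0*86228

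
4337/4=4337/4= 1084.25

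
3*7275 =21825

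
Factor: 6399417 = 3^1 * 1031^1*2069^1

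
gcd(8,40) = 8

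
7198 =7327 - 129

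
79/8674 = 79/8674 =0.01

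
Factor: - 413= - 7^1*59^1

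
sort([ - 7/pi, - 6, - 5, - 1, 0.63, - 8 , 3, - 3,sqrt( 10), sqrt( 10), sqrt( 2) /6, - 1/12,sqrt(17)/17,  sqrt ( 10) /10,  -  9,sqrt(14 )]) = [- 9, - 8, - 6,  -  5, - 3, -7/pi, - 1, - 1/12,sqrt(2 ) /6, sqrt(17 ) /17, sqrt( 10)/10, 0.63,3,  sqrt(10),sqrt(10 ),sqrt( 14) ] 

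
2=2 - 0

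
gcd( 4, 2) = 2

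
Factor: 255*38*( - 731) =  - 2^1* 3^1*5^1*17^2*19^1*43^1=- 7083390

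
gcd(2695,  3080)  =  385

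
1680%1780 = 1680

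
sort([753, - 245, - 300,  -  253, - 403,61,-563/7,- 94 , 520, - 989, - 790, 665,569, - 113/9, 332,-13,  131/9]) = [ - 989, - 790, - 403,- 300, - 253,-245, - 94, - 563/7, - 13, - 113/9, 131/9, 61,  332,520, 569,665, 753 ] 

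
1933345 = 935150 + 998195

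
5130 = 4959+171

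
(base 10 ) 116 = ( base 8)164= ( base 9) 138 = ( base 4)1310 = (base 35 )3B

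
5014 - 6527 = - 1513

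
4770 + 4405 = 9175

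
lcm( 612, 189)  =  12852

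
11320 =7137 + 4183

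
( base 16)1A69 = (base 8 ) 15151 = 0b1101001101001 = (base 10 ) 6761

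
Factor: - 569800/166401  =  -2^3*3^( - 3 )*5^2*7^1*11^1*37^1*6163^ ( - 1 ) 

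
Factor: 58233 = 3^1*7^1*47^1*59^1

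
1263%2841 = 1263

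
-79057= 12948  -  92005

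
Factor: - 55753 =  - 127^1*439^1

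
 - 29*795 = - 23055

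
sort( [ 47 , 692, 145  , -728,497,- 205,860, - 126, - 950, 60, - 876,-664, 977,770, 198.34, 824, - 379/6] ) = [-950 , - 876, - 728, - 664, - 205,  -  126,-379/6,47,60, 145,198.34,497,  692, 770, 824, 860,977] 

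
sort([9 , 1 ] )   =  [1,9]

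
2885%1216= 453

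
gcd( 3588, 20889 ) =3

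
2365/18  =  131 + 7/18=131.39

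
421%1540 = 421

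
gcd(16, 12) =4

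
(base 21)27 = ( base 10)49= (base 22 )25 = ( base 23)23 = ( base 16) 31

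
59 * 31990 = 1887410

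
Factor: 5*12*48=2^6*3^2*5^1 = 2880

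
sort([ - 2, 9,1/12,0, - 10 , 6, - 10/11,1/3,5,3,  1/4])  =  [ - 10, - 2,-10/11,0, 1/12,1/4, 1/3,3, 5, 6,  9] 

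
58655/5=11731 = 11731.00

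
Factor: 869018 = 2^1*434509^1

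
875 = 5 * 175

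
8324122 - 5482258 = 2841864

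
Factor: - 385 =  - 5^1*7^1*11^1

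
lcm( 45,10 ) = 90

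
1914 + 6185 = 8099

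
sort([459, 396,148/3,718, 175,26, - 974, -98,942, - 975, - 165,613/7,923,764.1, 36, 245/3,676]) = [ - 975, - 974, - 165, - 98,26,36,148/3,245/3 , 613/7, 175,  396, 459, 676, 718,764.1,  923,942] 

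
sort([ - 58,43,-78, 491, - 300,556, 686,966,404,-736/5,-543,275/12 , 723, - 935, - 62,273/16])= [-935,-543,  -  300, -736/5,-78,- 62 ,-58,  273/16, 275/12,43,404,491,556,686,723, 966]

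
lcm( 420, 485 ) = 40740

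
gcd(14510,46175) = 5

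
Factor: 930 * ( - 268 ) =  - 2^3*3^1*5^1*31^1* 67^1 =- 249240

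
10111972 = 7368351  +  2743621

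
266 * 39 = 10374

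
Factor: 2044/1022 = 2 = 2^1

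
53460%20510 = 12440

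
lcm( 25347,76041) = 76041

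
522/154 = 3 + 30/77 = 3.39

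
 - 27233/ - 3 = 9077 + 2/3 =9077.67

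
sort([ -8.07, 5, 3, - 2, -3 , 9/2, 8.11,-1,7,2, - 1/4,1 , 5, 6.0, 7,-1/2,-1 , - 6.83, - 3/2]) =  [ - 8.07, - 6.83,- 3, - 2, - 3/2, - 1,-1, - 1/2, - 1/4, 1,2, 3,9/2,  5,5,6.0, 7 , 7, 8.11]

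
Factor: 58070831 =7^2*13^1*91163^1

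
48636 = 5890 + 42746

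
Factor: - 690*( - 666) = 2^2*3^3*5^1 *23^1*37^1 = 459540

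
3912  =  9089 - 5177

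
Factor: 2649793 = 239^1*11087^1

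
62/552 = 31/276 = 0.11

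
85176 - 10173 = 75003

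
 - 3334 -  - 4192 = 858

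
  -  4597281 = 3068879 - 7666160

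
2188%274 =270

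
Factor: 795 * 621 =493695= 3^4*5^1 * 23^1 * 53^1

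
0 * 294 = 0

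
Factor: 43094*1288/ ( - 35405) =  -  2^4*5^ ( -1 ) *7^1*  23^1 * 29^1*73^( - 1 )*97^( - 1)*743^1 = - 55505072/35405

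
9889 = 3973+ 5916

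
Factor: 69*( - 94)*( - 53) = 343758 = 2^1*3^1*23^1*47^1*53^1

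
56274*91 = 5120934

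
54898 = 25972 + 28926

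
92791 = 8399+84392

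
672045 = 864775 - 192730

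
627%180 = 87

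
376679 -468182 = -91503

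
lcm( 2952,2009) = 144648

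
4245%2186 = 2059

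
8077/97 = 8077/97 = 83.27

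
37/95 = 37/95 = 0.39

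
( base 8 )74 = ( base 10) 60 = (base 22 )2G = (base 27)26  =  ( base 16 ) 3C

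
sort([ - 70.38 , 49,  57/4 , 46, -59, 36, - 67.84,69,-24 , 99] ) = [ - 70.38, - 67.84, - 59, - 24, 57/4,36,46, 49  ,  69, 99 ]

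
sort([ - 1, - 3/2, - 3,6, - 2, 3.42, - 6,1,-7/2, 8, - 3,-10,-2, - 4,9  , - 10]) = [  -  10, - 10, - 6, - 4, - 7/2,-3, - 3,- 2, - 2, - 3/2, - 1,1,3.42, 6,8, 9 ]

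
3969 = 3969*1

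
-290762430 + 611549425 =320786995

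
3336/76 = 834/19 = 43.89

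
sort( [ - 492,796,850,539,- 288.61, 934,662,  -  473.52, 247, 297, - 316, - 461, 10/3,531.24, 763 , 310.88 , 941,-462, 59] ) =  [ - 492,-473.52, - 462, - 461,- 316,-288.61 , 10/3 , 59, 247,297,310.88,531.24  ,  539,662,763, 796, 850  ,  934, 941]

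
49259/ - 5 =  - 9852 +1/5 = - 9851.80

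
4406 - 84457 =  - 80051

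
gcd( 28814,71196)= 2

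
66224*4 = 264896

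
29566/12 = 14783/6 =2463.83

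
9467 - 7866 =1601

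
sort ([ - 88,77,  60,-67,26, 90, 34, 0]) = [ - 88, - 67, 0 , 26, 34, 60, 77, 90]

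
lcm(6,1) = 6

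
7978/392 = 3989/196 = 20.35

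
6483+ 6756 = 13239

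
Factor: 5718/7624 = 2^(-2 )*3^1 = 3/4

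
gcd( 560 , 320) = 80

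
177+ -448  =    -  271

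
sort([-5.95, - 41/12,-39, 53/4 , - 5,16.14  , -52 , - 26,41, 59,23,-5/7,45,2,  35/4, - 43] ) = [ - 52,-43, - 39, - 26,  -  5.95, - 5, - 41/12, - 5/7,2, 35/4,53/4,16.14, 23,41,45,59]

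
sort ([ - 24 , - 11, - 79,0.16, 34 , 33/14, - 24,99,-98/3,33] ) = [ - 79, - 98/3, - 24,-24,-11,  0.16,33/14, 33, 34 , 99]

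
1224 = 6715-5491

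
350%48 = 14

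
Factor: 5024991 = 3^1*1674997^1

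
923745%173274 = 57375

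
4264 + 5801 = 10065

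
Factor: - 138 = -2^1*3^1*23^1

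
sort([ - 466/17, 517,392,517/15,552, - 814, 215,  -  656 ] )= [ -814, - 656,-466/17,517/15 , 215,392,517 , 552 ]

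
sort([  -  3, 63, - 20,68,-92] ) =[ - 92 ,-20, - 3,63, 68] 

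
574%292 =282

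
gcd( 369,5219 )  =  1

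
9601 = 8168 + 1433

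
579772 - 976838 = -397066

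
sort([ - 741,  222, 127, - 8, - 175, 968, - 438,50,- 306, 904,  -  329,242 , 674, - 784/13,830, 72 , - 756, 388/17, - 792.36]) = [ - 792.36, - 756, - 741,-438, - 329, - 306, - 175, -784/13, - 8,  388/17, 50, 72,127,222, 242 , 674, 830,904, 968] 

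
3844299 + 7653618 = 11497917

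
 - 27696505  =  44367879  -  72064384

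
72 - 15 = 57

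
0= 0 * 72323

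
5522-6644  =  -1122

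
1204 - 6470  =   - 5266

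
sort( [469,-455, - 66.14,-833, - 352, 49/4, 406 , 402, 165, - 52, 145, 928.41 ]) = [ - 833,  -  455 , - 352, - 66.14, -52,49/4, 145,  165, 402, 406, 469, 928.41] 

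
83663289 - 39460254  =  44203035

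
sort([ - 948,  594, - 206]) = [ - 948,  -  206, 594 ] 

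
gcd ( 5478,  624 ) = 6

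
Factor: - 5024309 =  - 97^1*51797^1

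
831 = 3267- 2436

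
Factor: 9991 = 97^1*103^1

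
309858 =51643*6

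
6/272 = 3/136 = 0.02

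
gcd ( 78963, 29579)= 1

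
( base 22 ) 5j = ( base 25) 54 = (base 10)129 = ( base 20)69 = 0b10000001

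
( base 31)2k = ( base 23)3d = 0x52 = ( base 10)82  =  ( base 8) 122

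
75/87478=75/87478 = 0.00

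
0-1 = - 1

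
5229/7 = 747 = 747.00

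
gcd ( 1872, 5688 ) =72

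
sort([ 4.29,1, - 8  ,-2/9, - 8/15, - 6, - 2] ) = [ - 8 , - 6, - 2, - 8/15,-2/9, 1,4.29 ] 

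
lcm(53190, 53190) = 53190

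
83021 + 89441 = 172462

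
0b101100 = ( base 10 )44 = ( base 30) 1E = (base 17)2A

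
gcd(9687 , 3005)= 1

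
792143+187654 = 979797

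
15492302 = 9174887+6317415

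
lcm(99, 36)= 396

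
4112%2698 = 1414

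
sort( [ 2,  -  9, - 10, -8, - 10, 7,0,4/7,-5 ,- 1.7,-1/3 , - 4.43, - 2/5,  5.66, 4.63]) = [  -  10,  -  10, -9,- 8 ,  -  5, - 4.43, -1.7, - 2/5, - 1/3 , 0, 4/7, 2, 4.63,5.66, 7] 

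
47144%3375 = 3269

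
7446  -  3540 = 3906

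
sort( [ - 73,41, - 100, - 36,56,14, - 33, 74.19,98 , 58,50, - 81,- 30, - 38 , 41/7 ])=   [  -  100 , - 81,-73, - 38, - 36, - 33,-30, 41/7,14,  41 , 50, 56,  58, 74.19, 98]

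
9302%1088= 598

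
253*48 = 12144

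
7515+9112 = 16627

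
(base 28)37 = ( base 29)34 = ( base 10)91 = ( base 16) 5b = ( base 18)51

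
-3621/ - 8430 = 1207/2810  =  0.43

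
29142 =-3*( -9714)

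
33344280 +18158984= 51503264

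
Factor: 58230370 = 2^1*5^1*11^1 *67^1*7901^1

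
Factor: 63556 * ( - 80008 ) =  - 2^5*73^1*137^1 * 15889^1= - 5084988448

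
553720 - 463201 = 90519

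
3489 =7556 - 4067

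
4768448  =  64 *74507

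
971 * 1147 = 1113737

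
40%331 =40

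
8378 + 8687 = 17065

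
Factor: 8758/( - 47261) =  - 2^1*29^1*151^1*167^(-1 )*283^( - 1 ) 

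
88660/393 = 88660/393 = 225.60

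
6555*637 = 4175535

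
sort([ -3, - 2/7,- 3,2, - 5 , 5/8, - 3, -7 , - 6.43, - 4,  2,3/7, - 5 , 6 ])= [ -7  , - 6.43, - 5, - 5,-4, - 3, - 3, - 3, - 2/7,3/7,5/8,2,2,  6 ]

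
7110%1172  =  78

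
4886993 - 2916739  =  1970254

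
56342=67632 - 11290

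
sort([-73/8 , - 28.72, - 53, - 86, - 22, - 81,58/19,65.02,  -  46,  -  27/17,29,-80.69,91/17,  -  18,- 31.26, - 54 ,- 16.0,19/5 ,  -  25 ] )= [- 86,-81, - 80.69, - 54,-53,- 46 , - 31.26, - 28.72,-25 , - 22, - 18, - 16.0 , - 73/8, - 27/17 , 58/19, 19/5,  91/17,29, 65.02]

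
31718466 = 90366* 351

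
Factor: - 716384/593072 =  - 122/101 = - 2^1 * 61^1*101^( - 1) 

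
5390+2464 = 7854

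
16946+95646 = 112592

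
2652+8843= 11495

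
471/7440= 157/2480 =0.06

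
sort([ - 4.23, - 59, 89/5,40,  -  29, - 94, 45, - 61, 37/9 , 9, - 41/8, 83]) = [  -  94, - 61, - 59, - 29  , - 41/8,  -  4.23, 37/9 , 9,  89/5, 40, 45, 83 ] 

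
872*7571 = 6601912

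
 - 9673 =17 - 9690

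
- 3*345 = - 1035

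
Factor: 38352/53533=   2^4*3^1*67^( - 1 )= 48/67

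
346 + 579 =925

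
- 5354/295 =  - 19 + 251/295 = -18.15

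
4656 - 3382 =1274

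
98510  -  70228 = 28282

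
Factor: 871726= 2^1*17^1 * 25639^1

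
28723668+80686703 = 109410371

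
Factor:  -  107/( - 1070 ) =1/10=   2^( - 1 )*5^(-1)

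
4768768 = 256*18628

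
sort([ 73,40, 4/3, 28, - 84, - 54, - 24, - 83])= [ -84, - 83, - 54 , - 24, 4/3, 28,40,  73 ]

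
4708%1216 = 1060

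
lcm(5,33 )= 165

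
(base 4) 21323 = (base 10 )635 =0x27B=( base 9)775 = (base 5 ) 10020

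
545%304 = 241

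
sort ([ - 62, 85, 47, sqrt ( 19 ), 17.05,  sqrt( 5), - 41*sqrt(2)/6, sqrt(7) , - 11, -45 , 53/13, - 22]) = [ - 62  , - 45, - 22, - 11 , - 41*sqrt( 2) /6,sqrt( 5),sqrt(7), 53/13,sqrt(19 ),17.05, 47,85] 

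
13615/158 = 86 + 27/158 = 86.17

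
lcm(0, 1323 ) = 0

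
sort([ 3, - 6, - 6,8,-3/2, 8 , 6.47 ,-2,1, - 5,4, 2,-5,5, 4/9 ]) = [ - 6, - 6, - 5, - 5, - 2, -3/2,4/9, 1,  2,  3, 4, 5, 6.47,8,  8 ]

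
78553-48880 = 29673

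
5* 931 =4655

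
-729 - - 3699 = 2970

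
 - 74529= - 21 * 3549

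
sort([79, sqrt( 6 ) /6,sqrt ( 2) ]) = [ sqrt(  6 )/6, sqrt( 2),79] 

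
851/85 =851/85 = 10.01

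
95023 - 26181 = 68842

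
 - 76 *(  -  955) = 72580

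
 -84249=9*(-9361) 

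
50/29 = 50/29 = 1.72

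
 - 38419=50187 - 88606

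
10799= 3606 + 7193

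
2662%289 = 61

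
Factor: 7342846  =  2^1*7^2*31^1*2417^1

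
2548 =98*26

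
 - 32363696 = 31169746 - 63533442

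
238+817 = 1055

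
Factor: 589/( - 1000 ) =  - 2^( -3 ) * 5^( - 3 )*19^1*31^1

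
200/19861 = 200/19861 = 0.01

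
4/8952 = 1/2238=0.00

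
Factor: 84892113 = 3^2*9432457^1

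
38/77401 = 38/77401= 0.00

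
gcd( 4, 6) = 2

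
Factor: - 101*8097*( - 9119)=7457490843 = 3^1*11^1*101^1*829^1*2699^1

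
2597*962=2498314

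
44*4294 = 188936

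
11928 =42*284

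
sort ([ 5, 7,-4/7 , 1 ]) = [-4/7, 1,5,7 ]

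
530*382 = 202460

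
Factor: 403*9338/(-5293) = -2^1*7^1*13^1*23^1*29^1* 31^1*67^(-1 )*79^( - 1) = - 3763214/5293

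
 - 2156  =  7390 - 9546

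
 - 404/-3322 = 202/1661 = 0.12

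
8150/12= 4075/6 = 679.17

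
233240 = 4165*56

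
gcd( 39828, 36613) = 1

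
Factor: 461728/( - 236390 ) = -752/385 = - 2^4*5^ ( - 1)*7^( - 1 ) *11^( - 1)*47^1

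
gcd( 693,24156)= 99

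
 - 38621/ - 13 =38621/13 = 2970.85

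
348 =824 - 476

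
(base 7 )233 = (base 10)122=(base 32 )3Q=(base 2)1111010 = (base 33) 3n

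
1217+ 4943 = 6160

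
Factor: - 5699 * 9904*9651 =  - 544730389296 = -2^4*3^1*41^1 * 139^1*619^1*3217^1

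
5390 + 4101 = 9491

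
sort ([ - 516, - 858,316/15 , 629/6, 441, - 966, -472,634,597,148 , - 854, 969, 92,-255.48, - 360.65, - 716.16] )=[ - 966, -858, - 854,  -  716.16, - 516, - 472, - 360.65, - 255.48,316/15,  92,629/6,148, 441,597 , 634,969 ]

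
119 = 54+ 65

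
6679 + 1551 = 8230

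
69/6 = 11 + 1/2=11.50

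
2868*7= 20076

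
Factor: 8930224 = 2^4*558139^1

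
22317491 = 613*36407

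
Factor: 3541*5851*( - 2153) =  - 2153^1 *3541^1*5851^1 = -44606695823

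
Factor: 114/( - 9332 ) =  - 57/4666 = - 2^( - 1) * 3^1*19^1 * 2333^ ( - 1)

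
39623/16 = 2476+7/16 = 2476.44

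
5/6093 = 5/6093 = 0.00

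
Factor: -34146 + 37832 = 3686 = 2^1*19^1*97^1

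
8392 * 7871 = 66053432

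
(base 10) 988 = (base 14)508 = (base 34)T2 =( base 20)298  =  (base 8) 1734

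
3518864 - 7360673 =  - 3841809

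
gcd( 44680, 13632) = 8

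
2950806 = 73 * 40422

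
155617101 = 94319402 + 61297699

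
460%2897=460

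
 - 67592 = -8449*8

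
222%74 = 0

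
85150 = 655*130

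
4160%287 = 142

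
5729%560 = 129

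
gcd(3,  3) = 3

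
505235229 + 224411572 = 729646801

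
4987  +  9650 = 14637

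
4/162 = 2/81= 0.02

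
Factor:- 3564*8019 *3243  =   - 2^2*3^11 *11^2 * 23^1*47^1 = - 92684018988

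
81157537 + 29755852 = 110913389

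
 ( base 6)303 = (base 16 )6f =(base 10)111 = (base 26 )47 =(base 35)36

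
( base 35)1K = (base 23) 29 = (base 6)131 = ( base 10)55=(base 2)110111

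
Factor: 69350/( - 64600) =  - 73/68= -  2^ ( - 2) * 17^( - 1)*73^1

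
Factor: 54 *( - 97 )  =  -2^1*3^3*97^1 = - 5238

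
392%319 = 73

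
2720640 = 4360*624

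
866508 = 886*978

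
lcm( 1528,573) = 4584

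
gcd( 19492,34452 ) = 44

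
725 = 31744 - 31019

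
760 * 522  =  396720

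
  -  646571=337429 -984000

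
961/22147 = 961/22147 = 0.04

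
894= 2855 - 1961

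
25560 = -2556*(  -  10 )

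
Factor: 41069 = 7^1*5867^1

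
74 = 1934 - 1860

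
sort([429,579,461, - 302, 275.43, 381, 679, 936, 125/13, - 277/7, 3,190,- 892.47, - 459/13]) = [ - 892.47, - 302 , - 277/7,-459/13, 3, 125/13,190, 275.43, 381, 429 , 461,  579 , 679,936 ]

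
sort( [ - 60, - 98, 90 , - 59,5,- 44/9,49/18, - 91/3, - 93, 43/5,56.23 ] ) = [ - 98 , - 93,-60, - 59, - 91/3, - 44/9 , 49/18, 5,  43/5, 56.23,  90] 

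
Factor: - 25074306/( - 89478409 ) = 2^1*3^3*97^1*4787^1*89478409^( -1 )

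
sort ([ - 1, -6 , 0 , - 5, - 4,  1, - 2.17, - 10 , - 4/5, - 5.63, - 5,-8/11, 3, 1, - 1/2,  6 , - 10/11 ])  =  [ - 10,- 6, -5.63, - 5, - 5,-4 , - 2.17, - 1,-10/11, - 4/5, - 8/11,  -  1/2, 0, 1, 1, 3, 6] 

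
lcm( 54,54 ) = 54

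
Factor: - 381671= - 59^1*6469^1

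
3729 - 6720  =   - 2991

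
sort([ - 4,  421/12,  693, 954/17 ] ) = [ - 4, 421/12,  954/17,  693 ] 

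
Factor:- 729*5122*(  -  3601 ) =13445910738 = 2^1*3^6*13^2*197^1*277^1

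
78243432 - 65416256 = 12827176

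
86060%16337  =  4375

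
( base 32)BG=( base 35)ai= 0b101110000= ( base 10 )368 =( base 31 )BR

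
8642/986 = 149/17 = 8.76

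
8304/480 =173/10=17.30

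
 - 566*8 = -4528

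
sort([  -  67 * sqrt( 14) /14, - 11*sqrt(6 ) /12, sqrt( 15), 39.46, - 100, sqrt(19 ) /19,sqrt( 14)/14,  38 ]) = [  -  100, - 67*sqrt(14 )/14, - 11 *sqrt(6)/12, sqrt( 19)/19, sqrt(14) /14, sqrt( 15 ),38,  39.46] 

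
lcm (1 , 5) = 5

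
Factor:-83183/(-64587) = 3^(-1 ) * 193^1*431^1*21529^( - 1)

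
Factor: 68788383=3^1*149^1*153889^1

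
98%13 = 7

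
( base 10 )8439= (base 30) 9b9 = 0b10000011110111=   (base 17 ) 1C37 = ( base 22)H9D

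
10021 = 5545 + 4476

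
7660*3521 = 26970860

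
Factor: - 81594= - 2^1*3^3 * 1511^1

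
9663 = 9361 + 302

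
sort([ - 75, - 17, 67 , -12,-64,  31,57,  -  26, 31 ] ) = [ - 75, - 64, - 26,  -  17, - 12, 31,  31, 57,67 ]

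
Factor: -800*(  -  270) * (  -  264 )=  - 57024000 = -2^9*3^4 * 5^3*11^1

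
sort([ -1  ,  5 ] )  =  [ - 1,5 ] 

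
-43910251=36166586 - 80076837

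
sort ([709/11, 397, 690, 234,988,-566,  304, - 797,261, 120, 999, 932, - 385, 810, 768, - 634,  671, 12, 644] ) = [ - 797,  -  634, -566, - 385, 12 , 709/11, 120, 234,261,  304, 397, 644,671, 690,  768, 810,932,  988,999] 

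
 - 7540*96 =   -  723840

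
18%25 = 18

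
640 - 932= - 292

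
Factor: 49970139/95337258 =16656713/31779086 = 2^ ( - 1)*17^( - 1)*271^( - 1)*2687^1 * 3449^( - 1 ) * 6199^1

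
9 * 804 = 7236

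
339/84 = 4 + 1/28= 4.04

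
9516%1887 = 81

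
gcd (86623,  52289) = 1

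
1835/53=1835/53 = 34.62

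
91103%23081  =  21860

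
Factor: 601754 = 2^1*300877^1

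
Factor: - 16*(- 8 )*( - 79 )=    - 10112 =- 2^7*79^1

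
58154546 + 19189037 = 77343583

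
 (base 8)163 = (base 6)311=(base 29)3s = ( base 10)115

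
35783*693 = 24797619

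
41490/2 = 20745 = 20745.00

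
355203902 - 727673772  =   - 372469870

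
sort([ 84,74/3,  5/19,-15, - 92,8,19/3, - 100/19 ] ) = [ - 92 ,-15,  -  100/19 , 5/19,  19/3 , 8, 74/3, 84 ]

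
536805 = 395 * 1359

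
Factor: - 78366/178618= - 3^1* 11^ (-1 )*23^( - 1)*37^1  =  - 111/253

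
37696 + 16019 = 53715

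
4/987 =4/987 = 0.00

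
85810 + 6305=92115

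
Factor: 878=2^1*439^1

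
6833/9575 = 6833/9575=0.71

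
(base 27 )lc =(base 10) 579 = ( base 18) 1e3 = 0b1001000011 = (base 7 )1455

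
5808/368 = 363/23 = 15.78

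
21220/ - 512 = -42 + 71/128 = - 41.45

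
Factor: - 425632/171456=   -  2^( - 1 )*3^( - 1)*19^(  -  1 ) * 283^1 = - 283/114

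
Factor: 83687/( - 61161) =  - 3^( - 1) * 19^( - 1) * 29^( - 1)*37^(-1) * 53^1*1579^1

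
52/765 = 52/765 =0.07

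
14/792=7/396  =  0.02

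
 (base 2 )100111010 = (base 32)9Q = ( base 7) 626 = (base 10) 314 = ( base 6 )1242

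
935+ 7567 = 8502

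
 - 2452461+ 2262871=-189590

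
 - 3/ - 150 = 1/50 = 0.02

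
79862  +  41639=121501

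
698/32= 349/16 = 21.81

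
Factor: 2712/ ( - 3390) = -2^2*5^( - 1) = - 4/5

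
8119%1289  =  385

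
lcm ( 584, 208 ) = 15184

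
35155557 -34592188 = 563369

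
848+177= 1025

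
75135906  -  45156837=29979069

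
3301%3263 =38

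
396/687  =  132/229 = 0.58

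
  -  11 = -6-5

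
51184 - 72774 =-21590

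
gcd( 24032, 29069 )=1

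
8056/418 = 19 + 3/11 = 19.27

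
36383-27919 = 8464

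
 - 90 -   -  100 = 10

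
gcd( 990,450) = 90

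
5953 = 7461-1508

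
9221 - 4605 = 4616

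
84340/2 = 42170 = 42170.00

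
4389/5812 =4389/5812 = 0.76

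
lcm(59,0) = 0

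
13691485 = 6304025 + 7387460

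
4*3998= 15992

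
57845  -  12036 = 45809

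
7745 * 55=425975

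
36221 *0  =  0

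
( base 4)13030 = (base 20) 130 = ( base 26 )HI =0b111001100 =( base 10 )460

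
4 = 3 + 1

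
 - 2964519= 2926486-5891005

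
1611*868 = 1398348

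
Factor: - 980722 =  - 2^1*29^1*37^1*457^1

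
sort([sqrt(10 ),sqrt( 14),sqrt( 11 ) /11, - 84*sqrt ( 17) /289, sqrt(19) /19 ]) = [ - 84 * sqrt( 17) /289,sqrt(19 ) /19 , sqrt (11) /11, sqrt( 10 ) , sqrt (14) ] 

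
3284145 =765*4293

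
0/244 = 0=0.00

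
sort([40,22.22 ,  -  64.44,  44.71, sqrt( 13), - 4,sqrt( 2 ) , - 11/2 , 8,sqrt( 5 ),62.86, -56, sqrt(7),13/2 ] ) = [ - 64.44,-56, - 11/2, - 4  ,  sqrt( 2 ) , sqrt(5), sqrt( 7), sqrt( 13),13/2, 8,  22.22, 40, 44.71,62.86 ] 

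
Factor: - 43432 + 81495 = 17^1*2239^1 = 38063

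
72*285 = 20520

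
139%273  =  139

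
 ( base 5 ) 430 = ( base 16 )73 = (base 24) 4j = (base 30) 3P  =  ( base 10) 115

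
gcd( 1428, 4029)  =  51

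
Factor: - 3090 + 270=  - 2820 = -2^2*3^1 * 5^1*47^1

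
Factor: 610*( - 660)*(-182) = 73273200 = 2^4 * 3^1 * 5^2*7^1*11^1*13^1*61^1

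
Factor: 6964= 2^2*1741^1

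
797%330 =137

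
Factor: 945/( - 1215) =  - 3^(-2)*7^1 =- 7/9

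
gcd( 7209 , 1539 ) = 81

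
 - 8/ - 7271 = 8/7271=0.00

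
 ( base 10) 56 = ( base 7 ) 110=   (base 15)3B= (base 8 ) 70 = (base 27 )22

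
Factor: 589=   19^1*31^1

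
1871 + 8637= 10508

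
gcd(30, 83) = 1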